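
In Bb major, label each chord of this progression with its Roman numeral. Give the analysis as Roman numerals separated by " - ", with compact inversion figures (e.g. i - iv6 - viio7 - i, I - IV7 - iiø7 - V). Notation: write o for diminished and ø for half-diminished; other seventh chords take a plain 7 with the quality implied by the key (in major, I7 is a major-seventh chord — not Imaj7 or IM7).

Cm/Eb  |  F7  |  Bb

ii6 - V7 - I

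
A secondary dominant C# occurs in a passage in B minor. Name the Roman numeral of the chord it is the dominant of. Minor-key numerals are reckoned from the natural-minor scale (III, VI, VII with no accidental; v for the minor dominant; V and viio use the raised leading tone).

The chord is a major triad on C#.
A dominant resolves down a perfect fifth: C# → F#. In B minor, F# is scale degree 5, i.e. V.

V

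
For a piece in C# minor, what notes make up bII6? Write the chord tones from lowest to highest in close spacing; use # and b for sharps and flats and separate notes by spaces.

F# A D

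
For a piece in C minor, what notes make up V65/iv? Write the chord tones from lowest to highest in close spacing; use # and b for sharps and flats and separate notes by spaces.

The slash means an applied dominant: we want the dominant of iv. In C minor, iv is F minor, and its dominant is built on C.
Building a dominant seventh chord on C gives C-E-G-Bb.
The figured bass 65 indicates first inversion, placing the third (E) in the bass: E-G-Bb-C.

E G Bb C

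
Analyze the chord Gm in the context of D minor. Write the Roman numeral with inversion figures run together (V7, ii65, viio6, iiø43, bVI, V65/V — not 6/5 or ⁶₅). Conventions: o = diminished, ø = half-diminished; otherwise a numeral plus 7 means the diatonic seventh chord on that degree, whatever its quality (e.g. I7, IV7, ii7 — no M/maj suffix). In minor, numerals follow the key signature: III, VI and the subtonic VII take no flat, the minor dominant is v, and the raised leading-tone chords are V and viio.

The pitches G-Bb-D form a minor triad rooted on G.
G is scale degree 4 in D minor, and a minor triad on that degree is written iv.

iv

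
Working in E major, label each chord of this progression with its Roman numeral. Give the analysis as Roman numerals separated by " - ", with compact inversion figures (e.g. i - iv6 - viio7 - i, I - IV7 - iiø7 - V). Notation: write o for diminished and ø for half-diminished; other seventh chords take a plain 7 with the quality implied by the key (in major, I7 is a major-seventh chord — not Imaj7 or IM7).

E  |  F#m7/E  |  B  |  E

E: major triad on E = scale degree 1 → I.
F#m7/E has root F#, degree 2 in E major, so ii42.
B: major triad on B = scale degree 5 → V.
E: major triad on E = scale degree 1 → I.

I - ii42 - V - I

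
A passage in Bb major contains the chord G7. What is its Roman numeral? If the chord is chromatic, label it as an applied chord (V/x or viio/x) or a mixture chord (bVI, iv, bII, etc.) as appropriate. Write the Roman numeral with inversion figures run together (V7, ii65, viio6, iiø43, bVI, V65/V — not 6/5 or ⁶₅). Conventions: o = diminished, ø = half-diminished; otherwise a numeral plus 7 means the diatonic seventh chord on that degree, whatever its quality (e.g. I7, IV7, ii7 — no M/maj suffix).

V7/ii

The pitches G-B-D-F form a dominant seventh chord rooted on G.
G is not a diatonic chord root with this quality in Bb major, but it lies a perfect fifth above C (ii), so the chord functions as an applied dominant of ii.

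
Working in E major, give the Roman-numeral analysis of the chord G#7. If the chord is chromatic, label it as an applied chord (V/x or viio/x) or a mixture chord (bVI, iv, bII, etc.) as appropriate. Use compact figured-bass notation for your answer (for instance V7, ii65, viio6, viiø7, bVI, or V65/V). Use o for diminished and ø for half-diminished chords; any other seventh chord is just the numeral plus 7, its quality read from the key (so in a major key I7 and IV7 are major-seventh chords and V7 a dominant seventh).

The pitches G#-B#-D#-F# form a dominant seventh chord rooted on G#.
G# is not a diatonic chord root with this quality in E major, but it lies a perfect fifth above C# (vi), so the chord functions as an applied dominant of vi.

V7/vi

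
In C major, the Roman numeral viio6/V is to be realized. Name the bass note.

A

The applied chord viio6/V is rooted on F#: F#-A-C.
The figure 6 means first inversion — the third is in the bass.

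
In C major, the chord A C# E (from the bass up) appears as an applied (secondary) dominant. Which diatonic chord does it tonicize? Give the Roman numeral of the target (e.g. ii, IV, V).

The chord is a major triad on A.
A dominant resolves down a perfect fifth: A → D. In C major, D is scale degree 2, i.e. ii.

ii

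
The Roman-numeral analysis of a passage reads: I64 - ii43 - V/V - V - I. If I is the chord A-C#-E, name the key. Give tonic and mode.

A major

I is given as A-C#-E — a major triad with root A.
If A is scale degree 1 and the mode makes that degree carry a major triad, the tonic is A and the mode is major.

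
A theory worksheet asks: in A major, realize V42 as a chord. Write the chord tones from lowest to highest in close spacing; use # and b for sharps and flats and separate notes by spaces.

D E G# B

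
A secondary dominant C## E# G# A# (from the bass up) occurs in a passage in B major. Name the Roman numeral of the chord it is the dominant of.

The chord is a dominant seventh chord on A#.
A dominant resolves down a perfect fifth: A# → D#. In B major, D# is scale degree 3, i.e. iii.

iii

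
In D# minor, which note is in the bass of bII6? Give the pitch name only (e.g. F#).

G#

bII in D# minor has root E; the chord is E-G#-B.
The figure 6 means first inversion — the third is in the bass.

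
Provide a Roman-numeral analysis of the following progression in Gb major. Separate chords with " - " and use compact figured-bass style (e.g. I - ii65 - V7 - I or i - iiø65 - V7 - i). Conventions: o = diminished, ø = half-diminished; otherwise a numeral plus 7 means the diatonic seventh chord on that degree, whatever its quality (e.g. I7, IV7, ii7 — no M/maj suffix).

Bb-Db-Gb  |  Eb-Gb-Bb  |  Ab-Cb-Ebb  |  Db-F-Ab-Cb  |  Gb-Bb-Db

I6 - vi - iio - V7 - I

Bb-Db-Gb has root Gb, degree 1 in Gb major, so I6.
Eb-Gb-Bb: root Eb is the submediant; minor triad there is vi.
Ab-Cb-Ebb is non-diatonic — iio, a mixture chord from Gb minor.
Db-F-Ab-Cb has root Db, degree 5 in Gb major, so V7.
Gb-Bb-Db has root Gb, degree 1 in Gb major, so I.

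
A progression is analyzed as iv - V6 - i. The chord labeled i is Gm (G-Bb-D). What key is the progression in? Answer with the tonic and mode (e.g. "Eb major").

G minor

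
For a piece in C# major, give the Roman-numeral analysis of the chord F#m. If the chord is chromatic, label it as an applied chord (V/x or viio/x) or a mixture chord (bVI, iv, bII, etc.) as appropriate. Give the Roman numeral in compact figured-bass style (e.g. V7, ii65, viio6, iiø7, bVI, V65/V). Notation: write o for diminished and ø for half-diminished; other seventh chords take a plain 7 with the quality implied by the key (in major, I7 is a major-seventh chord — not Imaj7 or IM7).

Stacked in thirds the chord is F#-A-C#: a minor triad on F#.
F# is the fourth degree of C# major. This is the minor subdominant, borrowed from the parallel minor.

iv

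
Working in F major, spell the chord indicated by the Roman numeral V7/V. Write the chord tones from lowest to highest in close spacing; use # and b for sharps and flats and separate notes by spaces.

V7/V is a secondary dominant — the dominant seventh of V. V in F major is C, so the applied chord's root is G, a perfect fifth above.
Building a dominant seventh chord on G gives G-B-D-F.

G B D F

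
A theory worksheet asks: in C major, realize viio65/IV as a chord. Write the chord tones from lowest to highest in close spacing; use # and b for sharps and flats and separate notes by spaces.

The slash marks an applied leading-tone chord: viio of IV. In C major, IV is F, so the leading tone to it is E, a half step below.
Building a fully diminished seventh chord on E gives E-G-Bb-Db.
The figured bass 65 indicates first inversion, placing the third (G) in the bass: G-Bb-Db-E.

G Bb Db E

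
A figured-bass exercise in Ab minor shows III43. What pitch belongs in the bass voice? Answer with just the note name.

Gb

III in Ab minor has root Cb; the chord is Cb-Eb-Gb-Bb.
The figure 43 means second inversion — the fifth is in the bass.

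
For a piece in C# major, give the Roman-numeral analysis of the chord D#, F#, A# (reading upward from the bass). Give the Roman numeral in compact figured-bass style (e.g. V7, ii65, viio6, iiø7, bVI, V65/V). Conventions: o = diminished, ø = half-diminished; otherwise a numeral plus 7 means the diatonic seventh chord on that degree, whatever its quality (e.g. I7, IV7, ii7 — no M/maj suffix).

The pitches D#-F#-A# form a minor triad rooted on D#.
In C# major, D# is the supertonic; the diatonic minor triad there is ii.

ii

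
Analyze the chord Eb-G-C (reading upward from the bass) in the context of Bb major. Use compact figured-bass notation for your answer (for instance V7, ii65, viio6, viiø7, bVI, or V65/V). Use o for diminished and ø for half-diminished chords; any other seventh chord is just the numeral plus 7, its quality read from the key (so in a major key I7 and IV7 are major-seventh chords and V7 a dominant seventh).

The pitches C-Eb-G form a minor triad rooted on C.
C is scale degree 2 in Bb major, and a minor triad on that degree is written ii.
With Eb in the bass the chord is in first inversion, so the figured bass is 6.

ii6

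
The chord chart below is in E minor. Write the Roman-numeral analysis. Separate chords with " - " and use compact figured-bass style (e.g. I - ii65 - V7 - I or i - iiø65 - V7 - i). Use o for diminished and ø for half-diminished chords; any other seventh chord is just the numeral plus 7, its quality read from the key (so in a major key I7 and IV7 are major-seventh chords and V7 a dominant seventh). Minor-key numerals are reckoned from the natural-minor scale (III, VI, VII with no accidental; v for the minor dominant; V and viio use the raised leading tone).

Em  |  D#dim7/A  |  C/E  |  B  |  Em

i - viio43 - VI6 - V - i

Em: minor triad on E = scale degree 1 → i.
D#dim7/A: root D# is the leading tone; fully diminished seventh chord there is viio43.
C/E: major triad on C = scale degree 6 → VI6.
B: major triad on B = scale degree 5 → V.
Em has root E, degree 1 in E minor, so i.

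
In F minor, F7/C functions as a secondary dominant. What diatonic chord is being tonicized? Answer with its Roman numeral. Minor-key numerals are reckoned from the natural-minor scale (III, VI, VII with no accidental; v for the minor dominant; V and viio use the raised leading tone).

iv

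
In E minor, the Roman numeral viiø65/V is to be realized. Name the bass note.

The applied chord viiø65/V is rooted on A#: A#-C#-E-G#.
The figure 65 means first inversion — the third is in the bass.

C#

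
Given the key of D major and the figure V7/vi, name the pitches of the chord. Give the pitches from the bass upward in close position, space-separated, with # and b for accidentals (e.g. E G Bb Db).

F# A# C# E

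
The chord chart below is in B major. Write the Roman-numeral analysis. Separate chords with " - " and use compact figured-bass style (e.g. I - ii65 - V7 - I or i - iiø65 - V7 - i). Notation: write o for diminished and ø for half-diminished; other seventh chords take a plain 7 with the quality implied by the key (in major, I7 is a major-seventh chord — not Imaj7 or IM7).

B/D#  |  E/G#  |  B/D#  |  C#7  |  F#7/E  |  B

I6 - IV6 - I6 - V7/V - V42 - I

B/D# has root B, degree 1 in B major, so I6.
E/G# has root E, degree 4 in B major, so IV6.
B/D# has root B, degree 1 in B major, so I6.
C#7 is the secondary dominant of V (dominant seventh chord on C#): V7/V.
F#7/E: dominant seventh chord on F# = scale degree 5 → V42.
B has root B, degree 1 in B major, so I.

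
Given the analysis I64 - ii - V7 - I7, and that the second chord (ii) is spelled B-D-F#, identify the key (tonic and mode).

ii is given as B-D-F# — a minor triad with root B.
If B is scale degree 2 and the mode makes that degree carry a minor triad, the tonic is A and the mode is major.

A major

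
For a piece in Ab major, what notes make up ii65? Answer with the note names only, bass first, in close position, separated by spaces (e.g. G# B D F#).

Db F Ab Bb

The numeral's case and figure indicate a minor seventh chord. In Ab major its root, the second degree, is Bb.
That chord is spelled Bb-Db-F-Ab.
The figured bass 65 indicates first inversion, placing the third (Db) in the bass: Db-F-Ab-Bb.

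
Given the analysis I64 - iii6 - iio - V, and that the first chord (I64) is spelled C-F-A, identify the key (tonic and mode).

I64 is given as C-F-A — a major triad with root F.
If F is scale degree 1 and the mode makes that degree carry a major triad, the tonic is F and the mode is major.

F major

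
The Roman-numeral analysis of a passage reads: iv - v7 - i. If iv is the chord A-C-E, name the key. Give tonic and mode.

E minor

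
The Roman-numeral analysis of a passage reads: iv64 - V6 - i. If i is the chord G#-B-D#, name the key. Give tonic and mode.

G# minor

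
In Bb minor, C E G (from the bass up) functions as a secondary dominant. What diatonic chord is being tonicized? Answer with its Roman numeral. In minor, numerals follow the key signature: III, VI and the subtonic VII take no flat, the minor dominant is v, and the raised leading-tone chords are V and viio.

The chord is a major triad on C.
A dominant resolves down a perfect fifth: C → F. In Bb minor, F is scale degree 5, i.e. V.

V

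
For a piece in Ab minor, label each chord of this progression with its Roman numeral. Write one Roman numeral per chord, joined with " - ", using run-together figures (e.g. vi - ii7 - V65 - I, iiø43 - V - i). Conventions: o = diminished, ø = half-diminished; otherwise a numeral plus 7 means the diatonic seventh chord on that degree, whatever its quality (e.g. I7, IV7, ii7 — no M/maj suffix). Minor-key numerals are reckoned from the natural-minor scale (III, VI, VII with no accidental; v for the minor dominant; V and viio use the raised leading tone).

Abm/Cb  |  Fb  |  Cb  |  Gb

i6 - VI - III - VII

Abm/Cb has root Ab, degree 1 in Ab minor, so i6.
Fb: major triad on Fb = scale degree 6 → VI.
Cb: major triad on Cb = scale degree 3 → III.
Gb has root Gb, degree 7 in Ab minor, so VII.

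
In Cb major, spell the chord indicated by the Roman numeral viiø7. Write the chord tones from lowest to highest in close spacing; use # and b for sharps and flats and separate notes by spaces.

In Cb major, the leading tone is Bb, and the diatonic chord built there is a half-diminished seventh chord.
Stacking thirds from Bb gives Bb-Db-Fb-Ab.

Bb Db Fb Ab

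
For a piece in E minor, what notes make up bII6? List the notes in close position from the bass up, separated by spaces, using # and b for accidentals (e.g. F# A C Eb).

A C F

Scale degree 2 in E minor is F#; lowering it a half step gives F. bII6 is the Neapolitan sixth — a major triad on the lowered second degree, here in its customary first inversion.
So the chord is F-A-C, a major triad.
With the 6 figure the chord is in first inversion; from the bass A upward in close position it reads A-C-F.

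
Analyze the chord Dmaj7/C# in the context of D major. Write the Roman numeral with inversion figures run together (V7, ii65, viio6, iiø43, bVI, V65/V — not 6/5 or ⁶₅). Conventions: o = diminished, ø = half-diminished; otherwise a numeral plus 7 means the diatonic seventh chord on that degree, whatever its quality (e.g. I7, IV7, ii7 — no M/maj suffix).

The pitches D-F#-A-C# form a major seventh chord rooted on D.
In D major, D is the tonic; the diatonic major seventh chord there is I7.
With C# in the bass the chord is in third inversion, so the figured bass is 42.

I42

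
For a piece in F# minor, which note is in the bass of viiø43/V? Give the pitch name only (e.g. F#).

F#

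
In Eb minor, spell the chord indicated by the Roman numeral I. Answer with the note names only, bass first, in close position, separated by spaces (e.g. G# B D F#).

I is the major tonic (Picardy third), borrowed from the parallel major. In Eb minor that root is Eb.
So the chord is Eb-G-Bb, a major triad.

Eb G Bb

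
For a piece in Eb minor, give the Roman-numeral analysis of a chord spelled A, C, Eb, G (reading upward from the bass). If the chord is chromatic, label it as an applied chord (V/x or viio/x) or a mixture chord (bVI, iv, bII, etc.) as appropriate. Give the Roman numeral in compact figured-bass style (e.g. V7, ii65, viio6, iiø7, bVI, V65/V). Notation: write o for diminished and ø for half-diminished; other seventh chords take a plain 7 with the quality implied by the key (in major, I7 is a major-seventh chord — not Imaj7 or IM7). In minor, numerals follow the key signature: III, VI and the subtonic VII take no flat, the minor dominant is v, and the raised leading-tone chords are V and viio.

The pitches A-C-Eb-G form a half-diminished seventh chord rooted on A.
A sits a half step below Bb (V in Eb minor); a diminished chord there is the applied leading-tone chord of V.

viiø7/V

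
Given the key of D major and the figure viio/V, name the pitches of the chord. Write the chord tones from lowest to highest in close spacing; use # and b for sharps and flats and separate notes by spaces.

G# B D

viio/V is a secondary leading-tone chord. The target V is A in D major; the applied chord is rooted a semitone below, on G#.
Building a diminished triad on G# gives G#-B-D.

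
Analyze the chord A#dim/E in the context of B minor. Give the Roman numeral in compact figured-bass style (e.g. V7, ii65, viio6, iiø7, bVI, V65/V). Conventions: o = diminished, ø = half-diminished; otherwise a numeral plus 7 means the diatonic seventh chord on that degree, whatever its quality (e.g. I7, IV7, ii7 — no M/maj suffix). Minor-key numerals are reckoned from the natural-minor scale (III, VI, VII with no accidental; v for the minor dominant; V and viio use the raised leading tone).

viio64

The pitches A#-C#-E form a diminished triad rooted on A#.
A# is scale degree 7 in B minor, and a diminished triad on that degree is written viio.
With E in the bass the chord is in second inversion, so the figured bass is 64.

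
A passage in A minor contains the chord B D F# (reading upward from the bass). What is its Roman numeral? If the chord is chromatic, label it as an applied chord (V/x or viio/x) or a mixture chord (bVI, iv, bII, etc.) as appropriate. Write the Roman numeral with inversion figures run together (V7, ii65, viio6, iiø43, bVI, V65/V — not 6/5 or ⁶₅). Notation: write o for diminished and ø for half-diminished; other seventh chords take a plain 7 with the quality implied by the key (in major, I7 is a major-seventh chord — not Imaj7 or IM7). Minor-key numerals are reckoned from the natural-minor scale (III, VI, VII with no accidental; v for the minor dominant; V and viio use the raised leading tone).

The pitches B-D-F# form a minor triad rooted on B.
B is the second degree of A minor. This is the minor supertonic, borrowed from the parallel major (the Dorian ii).

ii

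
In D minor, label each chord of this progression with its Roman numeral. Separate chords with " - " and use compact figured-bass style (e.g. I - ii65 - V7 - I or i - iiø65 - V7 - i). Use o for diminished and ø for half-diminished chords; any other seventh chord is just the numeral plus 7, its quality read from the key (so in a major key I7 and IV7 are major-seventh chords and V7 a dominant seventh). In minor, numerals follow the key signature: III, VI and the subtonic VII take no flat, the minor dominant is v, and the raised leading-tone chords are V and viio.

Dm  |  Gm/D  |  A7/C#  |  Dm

Dm has root D, degree 1 in D minor, so i.
Gm/D has root G, degree 4 in D minor, so iv64.
A7/C#: dominant seventh chord on A = scale degree 5 → V65.
Dm has root D, degree 1 in D minor, so i.

i - iv64 - V65 - i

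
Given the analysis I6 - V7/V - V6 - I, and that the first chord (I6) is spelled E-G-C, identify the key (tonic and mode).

C major

The chord C/E is a major triad rooted on C; its label is I6.
If C is scale degree 1 and the mode makes that degree carry a major triad, the tonic is C and the mode is major.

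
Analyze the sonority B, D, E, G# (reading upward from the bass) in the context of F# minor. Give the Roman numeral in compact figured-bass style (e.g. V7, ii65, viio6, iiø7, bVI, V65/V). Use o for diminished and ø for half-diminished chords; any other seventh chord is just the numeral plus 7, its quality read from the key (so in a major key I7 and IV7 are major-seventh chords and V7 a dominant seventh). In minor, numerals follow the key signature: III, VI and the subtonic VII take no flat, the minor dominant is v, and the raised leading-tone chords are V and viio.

VII43

Stacked in thirds the chord is E-G#-B-D: a dominant seventh chord on E.
E is scale degree 7 in F# minor, and a dominant seventh chord on that degree is written VII7.
With B in the bass the chord is in second inversion, so the figured bass is 43.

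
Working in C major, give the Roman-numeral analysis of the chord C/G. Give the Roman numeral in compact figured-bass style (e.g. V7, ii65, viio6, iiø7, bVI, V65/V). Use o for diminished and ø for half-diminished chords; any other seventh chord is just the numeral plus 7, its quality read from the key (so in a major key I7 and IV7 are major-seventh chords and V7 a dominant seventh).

Stacked in thirds the chord is C-E-G: a major triad on C.
In C major, C is the tonic; the diatonic major triad there is I.
With G in the bass the chord is in second inversion, so the figured bass is 64.

I64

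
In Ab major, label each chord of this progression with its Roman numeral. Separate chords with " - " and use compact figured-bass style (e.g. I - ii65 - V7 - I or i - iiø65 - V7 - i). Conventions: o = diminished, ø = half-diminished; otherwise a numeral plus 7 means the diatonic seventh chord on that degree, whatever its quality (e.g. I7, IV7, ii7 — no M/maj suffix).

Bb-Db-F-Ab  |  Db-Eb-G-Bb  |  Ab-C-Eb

ii7 - V42 - I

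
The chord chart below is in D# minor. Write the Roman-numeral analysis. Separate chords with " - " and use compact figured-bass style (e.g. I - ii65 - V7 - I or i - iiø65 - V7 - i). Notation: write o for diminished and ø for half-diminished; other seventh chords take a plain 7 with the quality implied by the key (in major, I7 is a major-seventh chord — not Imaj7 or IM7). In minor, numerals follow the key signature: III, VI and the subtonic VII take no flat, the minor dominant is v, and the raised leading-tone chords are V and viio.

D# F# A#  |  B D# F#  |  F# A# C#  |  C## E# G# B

i - VI - III - viio7

D#-F#-A# has root D#, degree 1 in D# minor, so i.
B-D#-F# has root B, degree 6 in D# minor, so VI.
F#-A#-C#: major triad on F# = scale degree 3 → III.
C##-E#-G#-B: fully diminished seventh chord on C## = scale degree 7 → viio7.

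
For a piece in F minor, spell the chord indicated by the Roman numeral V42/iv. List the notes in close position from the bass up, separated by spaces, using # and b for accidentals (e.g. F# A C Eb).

Eb F A C

The slash means an applied dominant: we want the dominant of iv. In F minor, iv is Bb minor, and its dominant is built on F.
Building a dominant seventh chord on F gives F-A-C-Eb.
The figured bass 42 indicates third inversion, placing the seventh (Eb) in the bass: Eb-F-A-C.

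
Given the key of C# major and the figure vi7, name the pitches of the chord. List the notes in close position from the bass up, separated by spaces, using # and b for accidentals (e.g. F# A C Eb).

In C# major, scale degree 6 is A#, and the diatonic chord built there is a minor seventh chord.
Stacking thirds from A# gives A#-C#-E#-G#.

A# C# E# G#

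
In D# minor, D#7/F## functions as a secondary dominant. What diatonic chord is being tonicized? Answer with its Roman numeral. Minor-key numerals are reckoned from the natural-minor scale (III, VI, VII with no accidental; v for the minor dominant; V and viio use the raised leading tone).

iv

The chord is a dominant seventh chord on D#.
A dominant resolves down a perfect fifth: D# → G#. In D# minor, G# is scale degree 4, i.e. iv.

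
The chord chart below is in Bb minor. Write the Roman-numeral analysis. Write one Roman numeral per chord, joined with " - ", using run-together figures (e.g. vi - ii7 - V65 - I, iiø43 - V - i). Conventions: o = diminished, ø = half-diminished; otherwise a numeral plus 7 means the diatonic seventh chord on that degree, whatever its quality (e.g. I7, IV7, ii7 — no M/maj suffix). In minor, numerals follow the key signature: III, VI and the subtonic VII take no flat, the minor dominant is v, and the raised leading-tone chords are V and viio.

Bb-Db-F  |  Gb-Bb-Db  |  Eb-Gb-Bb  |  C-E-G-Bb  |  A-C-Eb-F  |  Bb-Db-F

i - VI - iv - V7/V - V65 - i

Bb-Db-F: root Bb is the tonic; minor triad there is i.
Gb-Bb-Db has root Gb, degree 6 in Bb minor, so VI.
Eb-Gb-Bb has root Eb, degree 4 in Bb minor, so iv.
C-E-G-Bb: chromatic; C is V of V, so V7/V.
A-C-Eb-F: root F is the dominant; dominant seventh chord there is V65.
Bb-Db-F has root Bb, degree 1 in Bb minor, so i.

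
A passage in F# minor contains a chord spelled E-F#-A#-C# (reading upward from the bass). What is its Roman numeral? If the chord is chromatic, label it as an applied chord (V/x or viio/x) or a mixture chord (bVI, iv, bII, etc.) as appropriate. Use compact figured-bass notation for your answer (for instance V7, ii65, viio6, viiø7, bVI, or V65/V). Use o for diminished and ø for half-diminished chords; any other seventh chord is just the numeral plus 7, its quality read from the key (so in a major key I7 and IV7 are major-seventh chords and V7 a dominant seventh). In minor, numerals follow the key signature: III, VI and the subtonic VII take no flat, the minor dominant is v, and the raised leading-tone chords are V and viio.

V42/iv

The pitches F#-A#-C#-E form a dominant seventh chord rooted on F#.
F# is not a diatonic chord root with this quality in F# minor, but it lies a perfect fifth above B (iv), so the chord functions as an applied dominant of iv.
With E in the bass the chord is in third inversion, so the figured bass is 42.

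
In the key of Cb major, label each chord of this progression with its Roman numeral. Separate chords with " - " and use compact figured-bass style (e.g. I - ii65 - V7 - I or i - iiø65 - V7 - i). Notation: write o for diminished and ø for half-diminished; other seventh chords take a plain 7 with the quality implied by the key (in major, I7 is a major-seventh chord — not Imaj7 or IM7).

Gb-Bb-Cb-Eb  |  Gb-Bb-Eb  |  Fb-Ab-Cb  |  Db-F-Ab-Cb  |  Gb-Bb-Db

Gb-Bb-Cb-Eb: root Cb is the tonic; major seventh chord there is I43.
Gb-Bb-Eb has root Eb, degree 3 in Cb major, so iii6.
Fb-Ab-Cb: major triad on Fb = scale degree 4 → IV.
Db-F-Ab-Cb is the secondary dominant of V (dominant seventh chord on Db): V7/V.
Gb-Bb-Db: root Gb is the dominant; major triad there is V.

I43 - iii6 - IV - V7/V - V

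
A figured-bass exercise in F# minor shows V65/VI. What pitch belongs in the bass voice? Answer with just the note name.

The applied chord V65/VI is rooted on A: A-C#-E-G.
The figure 65 means first inversion — the third is in the bass.

C#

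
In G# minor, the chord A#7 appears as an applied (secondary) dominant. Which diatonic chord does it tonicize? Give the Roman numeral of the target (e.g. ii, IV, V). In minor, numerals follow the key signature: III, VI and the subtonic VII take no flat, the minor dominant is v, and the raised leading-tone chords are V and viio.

The chord is a dominant seventh chord on A#.
A dominant resolves down a perfect fifth: A# → D#. In G# minor, D# is scale degree 5, i.e. V.

V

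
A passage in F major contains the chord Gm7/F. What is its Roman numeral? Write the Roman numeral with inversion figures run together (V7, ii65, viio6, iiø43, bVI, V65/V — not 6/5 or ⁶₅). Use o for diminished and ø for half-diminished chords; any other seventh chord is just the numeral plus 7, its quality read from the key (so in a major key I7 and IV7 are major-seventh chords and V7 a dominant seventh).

ii42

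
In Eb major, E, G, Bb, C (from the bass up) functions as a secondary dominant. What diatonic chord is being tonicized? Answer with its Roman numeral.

ii

The chord is a dominant seventh chord on C.
A dominant resolves down a perfect fifth: C → F. In Eb major, F is scale degree 2, i.e. ii.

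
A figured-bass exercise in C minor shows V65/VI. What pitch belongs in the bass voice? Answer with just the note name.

The applied chord V65/VI is rooted on Eb: Eb-G-Bb-Db.
The figure 65 means first inversion — the third is in the bass.

G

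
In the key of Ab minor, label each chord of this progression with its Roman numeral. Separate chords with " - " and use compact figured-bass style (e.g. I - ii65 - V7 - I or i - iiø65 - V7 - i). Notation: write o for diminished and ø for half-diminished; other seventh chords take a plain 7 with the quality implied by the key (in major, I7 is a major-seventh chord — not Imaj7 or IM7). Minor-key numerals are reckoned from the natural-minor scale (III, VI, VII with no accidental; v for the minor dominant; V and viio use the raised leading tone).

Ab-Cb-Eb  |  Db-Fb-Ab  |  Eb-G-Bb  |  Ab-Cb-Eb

Ab-Cb-Eb: minor triad on Ab = scale degree 1 → i.
Db-Fb-Ab: minor triad on Db = scale degree 4 → iv.
Eb-G-Bb: major triad on Eb = scale degree 5 → V.
Ab-Cb-Eb: minor triad on Ab = scale degree 1 → i.

i - iv - V - i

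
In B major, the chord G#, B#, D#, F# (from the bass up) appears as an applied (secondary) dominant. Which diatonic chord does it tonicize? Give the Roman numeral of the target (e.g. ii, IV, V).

ii

The chord is a dominant seventh chord on G#.
A dominant resolves down a perfect fifth: G# → C#. In B major, C# is scale degree 2, i.e. ii.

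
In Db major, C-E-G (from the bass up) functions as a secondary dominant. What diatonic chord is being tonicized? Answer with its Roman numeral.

iii

The chord is a major triad on C.
A dominant resolves down a perfect fifth: C → F. In Db major, F is scale degree 3, i.e. iii.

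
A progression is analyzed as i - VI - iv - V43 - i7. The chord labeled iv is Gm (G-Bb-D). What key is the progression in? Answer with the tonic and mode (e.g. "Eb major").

iv is given as G-Bb-D — a minor triad with root G.
Counting down 3 scale steps from G places the tonic on D; a minor triad on degree 4 is diatonic only in minor.

D minor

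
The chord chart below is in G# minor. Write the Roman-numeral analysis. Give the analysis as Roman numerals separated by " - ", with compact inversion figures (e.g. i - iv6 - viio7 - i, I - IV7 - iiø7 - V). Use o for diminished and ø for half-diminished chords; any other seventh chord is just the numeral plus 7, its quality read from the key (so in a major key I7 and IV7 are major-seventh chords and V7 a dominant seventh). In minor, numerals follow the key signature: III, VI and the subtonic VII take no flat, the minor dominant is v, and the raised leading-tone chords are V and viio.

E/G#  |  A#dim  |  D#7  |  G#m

VI6 - iio - V7 - i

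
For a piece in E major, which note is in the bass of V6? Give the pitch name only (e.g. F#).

V in E major has root B; the chord is B-D#-F#.
The figure 6 means first inversion — the third is in the bass.

D#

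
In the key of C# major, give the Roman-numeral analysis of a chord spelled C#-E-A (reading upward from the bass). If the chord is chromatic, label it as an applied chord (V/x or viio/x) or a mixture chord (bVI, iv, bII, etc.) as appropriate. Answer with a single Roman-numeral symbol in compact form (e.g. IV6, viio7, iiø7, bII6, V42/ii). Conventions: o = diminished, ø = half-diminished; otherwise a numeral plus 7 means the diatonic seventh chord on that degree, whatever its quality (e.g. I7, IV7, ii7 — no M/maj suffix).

Stacked in thirds the chord is A-C#-E: a major triad on A.
A is the lowered sixth degree of C# major (diatonic 6 would be A#). This is a major triad on the lowered sixth degree, borrowed from the parallel minor.
With C# in the bass the chord is in first inversion, so the figured bass is 6.

bVI6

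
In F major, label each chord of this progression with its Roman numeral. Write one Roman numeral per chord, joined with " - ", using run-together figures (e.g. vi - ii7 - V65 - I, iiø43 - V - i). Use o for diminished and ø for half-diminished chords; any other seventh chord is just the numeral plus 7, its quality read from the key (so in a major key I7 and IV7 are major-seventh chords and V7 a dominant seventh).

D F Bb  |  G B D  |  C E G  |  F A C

IV6 - V/V - V - I

D-F-Bb: root Bb is the subdominant; major triad there is IV6.
G-B-D is the secondary dominant of V (major triad on G): V/V.
C-E-G: root C is the dominant; major triad there is V.
F-A-C has root F, degree 1 in F major, so I.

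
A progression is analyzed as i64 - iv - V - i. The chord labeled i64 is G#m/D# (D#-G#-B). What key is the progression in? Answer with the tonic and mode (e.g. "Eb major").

The anchor chord is a minor triad on G#, labeled i64.
If G# is scale degree 1 and the mode makes that degree carry a minor triad, the tonic is G# and the mode is minor.

G# minor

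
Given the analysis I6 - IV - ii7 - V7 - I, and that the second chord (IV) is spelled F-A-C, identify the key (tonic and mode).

The chord F is a major triad rooted on F; its label is IV.
IV on F implies F is the subdominant; that puts the tonic at C, and the uppercase numeral fits major mode.

C major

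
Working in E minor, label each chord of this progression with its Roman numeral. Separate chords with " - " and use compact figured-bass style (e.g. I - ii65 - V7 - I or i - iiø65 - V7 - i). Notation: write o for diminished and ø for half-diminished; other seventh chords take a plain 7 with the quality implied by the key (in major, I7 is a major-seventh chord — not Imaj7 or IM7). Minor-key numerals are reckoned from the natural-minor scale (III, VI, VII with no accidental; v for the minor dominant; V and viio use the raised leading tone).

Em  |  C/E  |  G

i - VI6 - III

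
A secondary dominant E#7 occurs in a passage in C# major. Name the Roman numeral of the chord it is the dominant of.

The chord is a dominant seventh chord on E#.
A dominant resolves down a perfect fifth: E# → A#. In C# major, A# is scale degree 6, i.e. vi.

vi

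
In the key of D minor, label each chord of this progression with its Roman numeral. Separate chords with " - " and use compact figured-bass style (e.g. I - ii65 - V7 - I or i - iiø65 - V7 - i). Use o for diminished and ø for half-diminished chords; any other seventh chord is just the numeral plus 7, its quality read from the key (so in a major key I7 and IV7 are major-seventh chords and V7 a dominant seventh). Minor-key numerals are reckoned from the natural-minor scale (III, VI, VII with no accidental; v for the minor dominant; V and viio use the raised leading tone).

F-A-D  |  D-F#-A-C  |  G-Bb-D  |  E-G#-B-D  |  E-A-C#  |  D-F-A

F-A-D has root D, degree 1 in D minor, so i6.
D-F#-A-C: chromatic; D is V of iv, so V7/iv.
G-Bb-D: root G is the subdominant; minor triad there is iv.
E-G#-B-D is the secondary dominant of V (dominant seventh chord on E): V7/V.
E-A-C# has root A, degree 5 in D minor, so V64.
D-F-A: minor triad on D = scale degree 1 → i.

i6 - V7/iv - iv - V7/V - V64 - i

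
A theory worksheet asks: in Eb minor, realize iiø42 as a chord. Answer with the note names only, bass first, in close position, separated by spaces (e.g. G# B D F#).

Eb F Ab Cb

In Eb minor, scale degree 2 is F, and the diatonic chord built there is a half-diminished seventh chord.
Stacking thirds from F gives F-Ab-Cb-Eb.
The figured bass 42 indicates third inversion, placing the seventh (Eb) in the bass: Eb-F-Ab-Cb.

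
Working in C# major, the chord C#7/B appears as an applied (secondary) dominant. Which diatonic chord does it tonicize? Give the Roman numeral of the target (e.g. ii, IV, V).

IV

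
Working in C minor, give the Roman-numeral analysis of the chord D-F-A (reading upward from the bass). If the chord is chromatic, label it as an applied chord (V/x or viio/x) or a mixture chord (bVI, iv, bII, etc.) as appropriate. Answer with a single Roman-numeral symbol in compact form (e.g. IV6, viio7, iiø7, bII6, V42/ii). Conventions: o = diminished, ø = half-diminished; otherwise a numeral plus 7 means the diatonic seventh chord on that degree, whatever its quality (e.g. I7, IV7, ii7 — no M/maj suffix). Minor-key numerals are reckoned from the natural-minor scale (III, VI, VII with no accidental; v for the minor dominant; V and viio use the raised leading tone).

ii

Stacked in thirds the chord is D-F-A: a minor triad on D.
D is the second degree of C minor. This is the minor supertonic, borrowed from the parallel major (the Dorian ii).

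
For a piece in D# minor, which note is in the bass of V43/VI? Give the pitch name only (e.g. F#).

C#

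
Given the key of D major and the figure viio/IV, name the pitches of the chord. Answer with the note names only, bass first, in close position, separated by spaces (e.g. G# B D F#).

F# A C

The slash marks an applied leading-tone chord: viio of IV. In D major, IV is G, so the leading tone to it is F#, a half step below.
Building a diminished triad on F# gives F#-A-C.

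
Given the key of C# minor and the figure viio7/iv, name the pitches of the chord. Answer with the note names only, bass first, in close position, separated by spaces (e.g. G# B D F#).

E# G# B D

The slash marks an applied leading-tone chord: viio of iv. In C# minor, iv is F#, so the leading tone to it is E#, a half step below.
Building a fully diminished seventh chord on E# gives E#-G#-B-D.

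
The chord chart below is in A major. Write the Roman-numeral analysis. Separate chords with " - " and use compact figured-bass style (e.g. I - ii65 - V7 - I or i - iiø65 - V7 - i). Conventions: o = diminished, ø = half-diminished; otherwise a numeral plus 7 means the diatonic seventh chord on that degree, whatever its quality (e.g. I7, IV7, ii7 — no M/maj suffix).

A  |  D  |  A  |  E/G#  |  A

A has root A, degree 1 in A major, so I.
D has root D, degree 4 in A major, so IV.
A: major triad on A = scale degree 1 → I.
E/G#: major triad on E = scale degree 5 → V6.
A: root A is the tonic; major triad there is I.

I - IV - I - V6 - I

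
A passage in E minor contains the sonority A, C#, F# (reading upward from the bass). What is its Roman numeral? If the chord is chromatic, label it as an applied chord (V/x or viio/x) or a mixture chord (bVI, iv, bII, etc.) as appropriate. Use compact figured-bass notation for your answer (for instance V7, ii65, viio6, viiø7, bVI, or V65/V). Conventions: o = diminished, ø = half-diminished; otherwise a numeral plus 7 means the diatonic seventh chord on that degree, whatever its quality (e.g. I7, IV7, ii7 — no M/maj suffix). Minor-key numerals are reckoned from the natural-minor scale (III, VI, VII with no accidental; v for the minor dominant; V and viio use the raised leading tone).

ii6

Stacked in thirds the chord is F#-A-C#: a minor triad on F#.
F# is the second degree of E minor. This is the minor supertonic, borrowed from the parallel major (the Dorian ii).
With A in the bass the chord is in first inversion, so the figured bass is 6.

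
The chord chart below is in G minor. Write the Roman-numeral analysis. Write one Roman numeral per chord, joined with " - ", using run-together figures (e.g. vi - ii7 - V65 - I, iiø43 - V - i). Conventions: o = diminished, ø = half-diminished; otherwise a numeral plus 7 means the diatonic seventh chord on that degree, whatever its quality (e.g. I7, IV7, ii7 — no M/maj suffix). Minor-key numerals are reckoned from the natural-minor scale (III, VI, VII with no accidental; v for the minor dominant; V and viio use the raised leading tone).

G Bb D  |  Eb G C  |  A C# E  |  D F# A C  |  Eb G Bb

i - iv6 - V/V - V7 - VI

G-Bb-D has root G, degree 1 in G minor, so i.
Eb-G-C has root C, degree 4 in G minor, so iv6.
A-C#-E: a major triad on A, the applied dominant of V → V/V.
D-F#-A-C has root D, degree 5 in G minor, so V7.
Eb-G-Bb: major triad on Eb = scale degree 6 → VI.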